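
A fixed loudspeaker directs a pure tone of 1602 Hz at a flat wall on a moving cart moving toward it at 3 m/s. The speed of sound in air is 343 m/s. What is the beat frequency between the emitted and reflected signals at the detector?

28.3 Hz

At the flat wall on a moving cart (a moving observer), f₁ = f₀ · (v + u)/v = 1602 × 346/343 ≈ 1616.0 Hz.
On reflection it acts as a source moving toward the stationary detector: f₂ = f₁ · v/(v − u) = 1616.0 × 343/340 ≈ 1630.3 Hz.
Equivalently f₂ = f₀ · (v + u)/(v − u).
Beat frequency: |f₂ − f₀| = 2u·f₀/(v − u) = 2 × 3 × 1602/340 ≈ 28.3 Hz.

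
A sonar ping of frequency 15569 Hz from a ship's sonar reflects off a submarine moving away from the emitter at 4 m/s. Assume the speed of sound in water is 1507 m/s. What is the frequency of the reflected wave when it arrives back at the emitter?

15487 Hz

The submarine first receives the wave as a moving observer: f₁ = f₀ · (v − u)/v = 15569 × (1507 − 4)/1507 ≈ 15528 Hz.
The reflection then acts as a moving source: f₂ = f₁ · v/(v + u) ≈ 15487 Hz.
Equivalently f₂ = f₀ · (v − u)/(v + u).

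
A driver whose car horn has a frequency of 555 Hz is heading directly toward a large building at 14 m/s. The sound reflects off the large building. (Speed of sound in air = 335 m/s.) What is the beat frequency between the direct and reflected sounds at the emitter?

The large building receives the sound from a moving source: f₁ = f₀ · v/(v − v_e) = 555 × 335/321 ≈ 579.2 Hz.
On the return leg the driver is a moving observer: f₂ = f₁ · (v + v_e)/v = 579.2 × 349/335 ≈ 603.4 Hz.
Equivalently f₂ = f₀ · (v + v_e)/(v − v_e).
Beat against the emitted tone: |f₂ − f₀| = 2v_e·f₀/(v − v_e) = 2 × 14 × 555/321 ≈ 48.4 Hz.

48.4 Hz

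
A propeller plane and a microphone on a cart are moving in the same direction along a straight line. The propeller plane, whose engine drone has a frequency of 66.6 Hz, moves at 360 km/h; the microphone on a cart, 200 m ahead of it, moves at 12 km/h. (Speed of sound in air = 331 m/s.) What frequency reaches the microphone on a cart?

94 Hz

360 km/h = 100 m/s; 12 km/h = 3.333 m/s.
The microphone on a cart is ahead, so the propeller plane is moving toward it while the microphone on a cart is moving away from the propeller plane.
With source approaching and observer receding, f' = f · (v − v_o)/(v − v_s).
f' = 66.6 × (331 − 3.333)/(331 − 100) = 66.6 × 327.67/231 ≈ 94 Hz.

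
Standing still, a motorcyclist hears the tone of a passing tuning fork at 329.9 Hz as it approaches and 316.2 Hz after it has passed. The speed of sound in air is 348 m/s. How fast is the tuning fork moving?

f₁/f₂ = (v + v_s)/(v − v_s), so v_s = v · (f₁ − f₂)/(f₁ + f₂).
v_s = 348 × (329.9 − 316.2)/(329.9 + 316.2) = 348 × 13.7/646.1 ≈ 7.4 m/s.

7.4 m/s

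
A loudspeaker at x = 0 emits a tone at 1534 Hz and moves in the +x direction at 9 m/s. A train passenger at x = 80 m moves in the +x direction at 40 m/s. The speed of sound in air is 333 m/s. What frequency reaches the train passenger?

The observer lies on the +x side, so the source is heading toward the observer and the observer is heading away from the source.
With source approaching and observer receding, f' = f · (v − v_o)/(v − v_s).
f' = 1534 × (333 − 40)/(333 − 9) = 1534 × 293/324 ≈ 1387 Hz.

1387 Hz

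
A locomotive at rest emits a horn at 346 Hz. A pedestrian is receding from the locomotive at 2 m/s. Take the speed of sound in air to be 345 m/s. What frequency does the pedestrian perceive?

Moving observer, stationary source: f' = f · (v − v_o)/v.
f' = 346 × (345 − 2)/345 = 346 × 343/345 ≈ 344 Hz.

344 Hz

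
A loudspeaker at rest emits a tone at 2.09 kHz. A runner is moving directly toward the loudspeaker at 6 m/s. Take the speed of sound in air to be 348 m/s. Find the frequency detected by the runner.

2.13 kHz

Moving observer, stationary source: f' = f · (v + v_o)/v.
f' = 2.09 × (348 + 6)/348 = 2.09 × 354/348 ≈ 2.13 kHz.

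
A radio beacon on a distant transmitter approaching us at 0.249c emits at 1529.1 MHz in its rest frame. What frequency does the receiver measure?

1972.0 MHz

Relativistic Doppler for frequency: f' = f₀ · √((1 + β)/(1 − β)).
f' = 1529.1 × √(1.2490/0.7510) = 1529.1 × 1.28962 ≈ 1972.0 MHz.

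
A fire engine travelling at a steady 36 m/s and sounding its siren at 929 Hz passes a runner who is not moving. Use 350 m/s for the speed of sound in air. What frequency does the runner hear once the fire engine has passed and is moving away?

842 Hz

Receding: f₂ = f · v/(v + v_s) = 929 × 350/386 ≈ 842 Hz.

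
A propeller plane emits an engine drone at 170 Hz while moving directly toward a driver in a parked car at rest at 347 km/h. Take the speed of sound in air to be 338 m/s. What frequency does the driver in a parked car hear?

347 km/h = 96.39 m/s.
Only the source moves, toward the listener, so f' = f · v/(v − v_s).
f' = 170 × 338/(338 − 96.39) = 170 × 338/241.6 ≈ 238 Hz.

238 Hz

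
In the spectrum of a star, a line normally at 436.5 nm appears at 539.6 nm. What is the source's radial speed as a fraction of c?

λ'/λ₀ = 1.2362 > 1 (redshift), so the source is receding.
λ'/λ₀ = √((1 + β)/(1 − β)) for a receding source ⇒ β = (r² − 1)/(r² + 1) with r = λ'/λ₀.
β = (1.5282 − 1)/(1.5282 + 1) ≈ 0.209.

0.209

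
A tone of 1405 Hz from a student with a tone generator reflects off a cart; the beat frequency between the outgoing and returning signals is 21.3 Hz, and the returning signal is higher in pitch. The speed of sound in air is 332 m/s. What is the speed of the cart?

Double Doppler shift off a moving reflector: f₂ = f₀ · (v + u)/(v − u) (u > 0 toward emitter).
Returning signal is higher, so f₂ = f₀ + Δf = 1405 + 21.3 = 1426.3 Hz.
Rearranging, u = v · (f₂ − f₀)/(f₂ + f₀) = 332 × 21.3/2831.3 ≈ 2.50 m/s.
So the cart is moving at 2.50 m/s toward the emitter.

2.50 m/s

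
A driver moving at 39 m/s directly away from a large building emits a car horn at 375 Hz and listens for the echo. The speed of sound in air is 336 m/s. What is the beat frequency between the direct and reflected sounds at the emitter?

The large building receives the sound from a moving source: f₁ = f₀ · v/(v + v_e) = 375 × 336/375 ≈ 336.0 Hz.
On the return leg the driver is a moving observer: f₂ = f₁ · (v − v_e)/v = 336.0 × 297/336 ≈ 297.0 Hz.
Equivalently f₂ = f₀ · (v − v_e)/(v + v_e).
Beat against the emitted tone: |f₂ − f₀| = 2v_e·f₀/(v + v_e) = 2 × 39 × 375/375 ≈ 78 Hz.

78 Hz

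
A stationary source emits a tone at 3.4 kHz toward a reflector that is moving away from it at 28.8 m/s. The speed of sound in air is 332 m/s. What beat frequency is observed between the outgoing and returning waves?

At the reflector (a moving observer), f₁ = f₀ · (v − u)/v = 3.4 × 303.2/332 ≈ 3.105 kHz.
The reflection then acts as a moving source: f₂ = f₁ · v/(v + u) ≈ 2.857 kHz.
Equivalently f₂ = f₀ · (v − u)/(v + u).
Beat frequency (with f₀ = 3400 Hz): |f₂ − f₀| = 2u·f₀/(v + u) = 2 × 28.8 × 3400/360.8 ≈ 543 Hz.

543 Hz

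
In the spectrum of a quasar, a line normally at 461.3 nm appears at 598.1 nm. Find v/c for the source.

0.254c

λ'/λ₀ = 1.2966 > 1 (redshift), so the source is receding.
λ'/λ₀ = √((1 + β)/(1 − β)) for a receding source ⇒ β = (r² − 1)/(r² + 1) with r = λ'/λ₀.
β = (1.6811 − 1)/(1.6811 + 1) ≈ 0.254.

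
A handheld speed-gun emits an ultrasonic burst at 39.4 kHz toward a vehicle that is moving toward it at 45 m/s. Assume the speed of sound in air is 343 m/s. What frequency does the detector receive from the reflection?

At the vehicle (a moving observer), f₁ = f₀ · (v + u)/v = 39.4 × 388/343 ≈ 44.6 kHz.
The reflection then acts as a moving source: f₂ = f₁ · v/(v − u) ≈ 51.3 kHz.

51.3 kHz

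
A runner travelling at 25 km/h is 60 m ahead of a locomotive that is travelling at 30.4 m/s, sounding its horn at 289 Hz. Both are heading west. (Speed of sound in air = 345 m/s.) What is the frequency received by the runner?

25 km/h = 6.944 m/s.
The runner is ahead, so the locomotive is moving toward it while the runner is moving away from the locomotive.
Both move, so f' = f · (v − v_o)/(v − v_s).
f' = 289 × (345 − 6.944)/(345 − 30.4) = 289 × 338.06/314.6 ≈ 311 Hz.

311 Hz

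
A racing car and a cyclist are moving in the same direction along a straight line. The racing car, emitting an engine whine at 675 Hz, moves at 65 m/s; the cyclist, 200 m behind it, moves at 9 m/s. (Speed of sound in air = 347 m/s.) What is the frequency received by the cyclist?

The cyclist is behind, so the racing car is moving away from it while the cyclist is moving toward the racing car.
General Doppler shift: f' = f · (v + v_o)/(v + v_s).
f' = 675 × (347 + 9)/(347 + 65) = 675 × 356/412 ≈ 583 Hz.

583 Hz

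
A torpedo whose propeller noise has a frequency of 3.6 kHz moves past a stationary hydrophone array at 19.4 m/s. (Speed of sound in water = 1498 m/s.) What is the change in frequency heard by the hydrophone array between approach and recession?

0.0933 kHz

Approaching: f₁ = f · v/(v − v_s) = 3.6 × 1498/1478.6 ≈ 3.6472 kHz.
Receding: f₂ = f · v/(v + v_s) = 3.6 × 1498/1517.4 ≈ 3.5540 kHz.
Drop: f₁ − f₂ = 2f·v·v_s/(v² − v_s²) = 2 × 3.6 × 1498 × 19.4/(1498² − 19.4²) ≈ 0.0933 kHz.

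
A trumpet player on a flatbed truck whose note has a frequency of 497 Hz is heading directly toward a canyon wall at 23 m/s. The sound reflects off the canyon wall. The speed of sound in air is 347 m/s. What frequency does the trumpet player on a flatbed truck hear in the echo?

568 Hz

The canyon wall receives the sound from a moving source: f₁ = f₀ · v/(v − v_e) = 497 × 347/324 ≈ 532 Hz.
On the return leg the trumpet player on a flatbed truck is a moving observer: f₂ = f₁ · (v + v_e)/v = 532 × 370/347 ≈ 568 Hz.
Equivalently f₂ = f₀ · (v + v_e)/(v − v_e).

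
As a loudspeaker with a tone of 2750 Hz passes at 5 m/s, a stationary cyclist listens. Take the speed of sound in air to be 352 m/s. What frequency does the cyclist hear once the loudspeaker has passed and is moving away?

2711 Hz

Receding: f₂ = f · v/(v + v_s) = 2750 × 352/357 ≈ 2711 Hz.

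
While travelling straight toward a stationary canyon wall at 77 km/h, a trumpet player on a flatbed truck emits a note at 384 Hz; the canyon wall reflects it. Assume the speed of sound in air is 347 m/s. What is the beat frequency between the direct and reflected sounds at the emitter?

50.4 Hz

77 km/h = 21.39 m/s.
The canyon wall receives the sound from a moving source: f₁ = f₀ · v/(v − v_e) = 384 × 347/325.61 ≈ 409.2 Hz.
On the return leg the trumpet player on a flatbed truck is a moving observer: f₂ = f₁ · (v + v_e)/v = 409.2 × 368.39/347 ≈ 434.4 Hz.
Equivalently f₂ = f₀ · (v + v_e)/(v − v_e).
Beat against the emitted tone: |f₂ − f₀| = 2v_e·f₀/(v − v_e) = 2 × 21.39 × 384/325.61 ≈ 50.4 Hz.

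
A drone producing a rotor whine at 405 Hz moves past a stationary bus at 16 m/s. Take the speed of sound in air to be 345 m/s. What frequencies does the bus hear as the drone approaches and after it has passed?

425 Hz approaching; 387 Hz receding

Approaching: f₁ = f · v/(v − v_s) = 405 × 345/329 ≈ 425 Hz.
Receding: f₂ = f · v/(v + v_s) = 405 × 345/361 ≈ 387 Hz.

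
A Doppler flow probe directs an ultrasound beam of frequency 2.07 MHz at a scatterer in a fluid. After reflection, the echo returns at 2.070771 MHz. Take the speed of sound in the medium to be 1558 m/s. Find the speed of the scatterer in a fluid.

0.29 m/s

Double Doppler shift off a moving reflector: f₂ = f₀ · (v + u)/(v − u) (u > 0 toward emitter).
Rearranging, u = v · (f₂ − f₀)/(f₂ + f₀) = 1558 × 0.000771/4.140771 ≈ 0.29 m/s.
So the scatterer in a fluid is moving at 0.29 m/s toward the emitter.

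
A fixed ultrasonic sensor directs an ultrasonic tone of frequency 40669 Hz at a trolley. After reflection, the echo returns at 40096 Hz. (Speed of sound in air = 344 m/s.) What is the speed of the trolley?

2.44 m/s

Double Doppler shift off a moving reflector: f₂ = f₀ · (v + u)/(v − u) (u > 0 toward emitter).
Rearranging, u = v · (f₂ − f₀)/(f₂ + f₀) = 344 × -573/80765 ≈ -2.44 m/s.
So the trolley is moving at 2.44 m/s away from the emitter.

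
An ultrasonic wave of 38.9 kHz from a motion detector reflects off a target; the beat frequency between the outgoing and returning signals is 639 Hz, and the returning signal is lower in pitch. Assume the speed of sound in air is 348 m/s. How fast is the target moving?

Double Doppler shift off a moving reflector: f₂ = f₀ · (v + u)/(v − u) (u > 0 toward emitter).
Returning signal is lower, so f₂ = f₀ − Δf = 38900 − 639 = 38261 Hz.
Rearranging, u = v · (f₂ − f₀)/(f₂ + f₀) = 348 × -639/77161 ≈ -2.88 m/s.
So the target is moving at 2.88 m/s away from the emitter.

2.88 m/s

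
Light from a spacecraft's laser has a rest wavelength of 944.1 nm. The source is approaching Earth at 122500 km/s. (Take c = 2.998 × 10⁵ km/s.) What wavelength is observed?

β = v/c = 122500/299800 = 0.4086.
Relativistic Doppler for wavelength: λ' = λ₀ · √((1 − β)/(1 + β)).
λ' = 944.1 × √(0.5914/1.4086) = 944.1 × 0.64795 ≈ 611.7 nm.

611.7 nm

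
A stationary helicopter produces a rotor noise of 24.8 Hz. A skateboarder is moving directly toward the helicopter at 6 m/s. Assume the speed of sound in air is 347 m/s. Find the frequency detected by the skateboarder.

Moving observer, stationary source: f' = f · (v + v_o)/v.
f' = 24.8 × (347 + 6)/347 = 24.8 × 353/347 ≈ 25.2 Hz.

25.2 Hz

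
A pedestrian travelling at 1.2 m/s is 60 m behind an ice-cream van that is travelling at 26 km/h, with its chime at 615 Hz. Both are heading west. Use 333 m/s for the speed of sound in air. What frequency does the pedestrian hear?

26 km/h = 7.222 m/s.
The pedestrian is behind, so the ice-cream van is moving away from it while the pedestrian is moving toward the ice-cream van.
Both move, so f' = f · (v + v_o)/(v + v_s).
f' = 615 × (333 + 1.2)/(333 + 7.222) = 615 × 334.2/340.22 ≈ 604 Hz.

604 Hz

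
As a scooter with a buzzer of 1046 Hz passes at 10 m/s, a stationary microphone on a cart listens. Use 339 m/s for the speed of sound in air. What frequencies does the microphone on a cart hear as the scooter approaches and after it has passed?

Approaching: f₁ = f · v/(v − v_s) = 1046 × 339/329 ≈ 1078 Hz.
Receding: f₂ = f · v/(v + v_s) = 1046 × 339/349 ≈ 1016 Hz.

1078 Hz approaching; 1016 Hz receding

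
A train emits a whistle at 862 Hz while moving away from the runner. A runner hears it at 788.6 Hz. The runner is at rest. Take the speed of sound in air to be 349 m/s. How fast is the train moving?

32 m/s

f' = f · v/(v + v_s) ⇒ v_s = v · |1 − f/f'|.
v_s = 349 × |1 − 862/788.6| = 349 × 0.09308 ≈ 32 m/s.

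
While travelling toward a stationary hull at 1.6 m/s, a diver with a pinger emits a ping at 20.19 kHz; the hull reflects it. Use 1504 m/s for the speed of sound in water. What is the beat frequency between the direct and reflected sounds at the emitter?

The hull receives the sound from a moving source: f₁ = f₀ · v/(v − v_e) = 20.19 × 1504/1502.4 ≈ 20.2115 kHz.
On the return leg the diver with a pinger is a moving observer: f₂ = f₁ · (v + v_e)/v = 20.2115 × 1505.6/1504 ≈ 20.2330 kHz.
Equivalently f₂ = f₀ · (v + v_e)/(v − v_e).
Beat against the emitted tone (with f₀ = 20190 Hz): |f₂ − f₀| = 2v_e·f₀/(v − v_e) = 2 × 1.6 × 20190/1502.4 ≈ 43.0 Hz.

43.0 Hz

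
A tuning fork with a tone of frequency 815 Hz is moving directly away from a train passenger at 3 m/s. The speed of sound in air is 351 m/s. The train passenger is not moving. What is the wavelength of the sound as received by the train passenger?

Moving source, stationary observer: f' = f · v/(v + v_s) since the source is receding.
f' = 815 × 351/(351 + 3) ≈ 808 Hz.
λ' = v/f' = 351/808.093 ≈ 43.4 cm.

43.4 cm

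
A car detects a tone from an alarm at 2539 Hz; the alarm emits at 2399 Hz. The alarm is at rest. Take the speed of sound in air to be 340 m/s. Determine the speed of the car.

19.8 m/s

f' > f, so the car is approaching.
f' = f · (v + v_o)/v ⇒ v_o = v · |f'/f − 1|.
v_o = 340 × |2539/2399 − 1| = 340 × 0.05836 ≈ 19.8 m/s.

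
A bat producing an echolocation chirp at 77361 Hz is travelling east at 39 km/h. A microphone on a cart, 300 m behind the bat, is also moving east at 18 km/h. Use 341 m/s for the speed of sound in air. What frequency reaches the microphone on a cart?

39 km/h = 10.83 m/s; 18 km/h = 5 m/s.
The microphone on a cart is behind, so the bat is moving away from it while the microphone on a cart is moving toward the bat.
With source receding and observer approaching, f' = f · (v + v_o)/(v + v_s).
f' = 77361 × (341 + 5)/(341 + 10.83) = 77361 × 346/351.83 ≈ 76078 Hz.

76078 Hz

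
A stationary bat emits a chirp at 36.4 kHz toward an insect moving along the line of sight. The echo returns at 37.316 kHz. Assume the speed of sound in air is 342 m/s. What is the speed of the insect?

4.2 m/s

Double Doppler shift off a moving reflector: f₂ = f₀ · (v + u)/(v − u) (u > 0 toward emitter).
Rearranging, u = v · (f₂ − f₀)/(f₂ + f₀) = 342 × 0.916/73.716 ≈ 4.2 m/s.
So the insect is moving at 4.2 m/s toward the emitter.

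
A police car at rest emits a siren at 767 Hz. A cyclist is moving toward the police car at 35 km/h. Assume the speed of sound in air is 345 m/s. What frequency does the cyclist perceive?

789 Hz

35 km/h = 9.722 m/s.
Moving observer, stationary source: f' = f · (v + v_o)/v.
f' = 767 × (345 + 9.722)/345 = 767 × 354.72/345 ≈ 789 Hz.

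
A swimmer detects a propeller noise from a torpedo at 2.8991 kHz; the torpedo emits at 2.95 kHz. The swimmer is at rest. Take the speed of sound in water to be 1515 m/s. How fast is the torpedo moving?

f' < f, so the torpedo is receding.
f' = f · v/(v + v_s) ⇒ v_s = v · |1 − f/f'|.
v_s = 1515 × |1 − 2.95/2.8991| = 1515 × 0.01756 ≈ 27 m/s.

27 m/s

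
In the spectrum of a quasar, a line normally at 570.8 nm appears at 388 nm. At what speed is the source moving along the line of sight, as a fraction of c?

0.368c

λ'/λ₀ = 0.6797 < 1 (blueshift), so the source is approaching.
λ'/λ₀ = √((1 − β)/(1 + β)) for an approaching source ⇒ β = (1 − r²)/(1 + r²) with r = λ'/λ₀.
β = (1 − 0.4621)/(1 + 0.4621) ≈ 0.368.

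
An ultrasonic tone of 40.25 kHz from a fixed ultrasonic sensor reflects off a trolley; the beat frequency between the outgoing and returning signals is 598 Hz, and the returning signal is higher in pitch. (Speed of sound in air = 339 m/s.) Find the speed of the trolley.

2.50 m/s

Double Doppler shift off a moving reflector: f₂ = f₀ · (v + u)/(v − u) (u > 0 toward emitter).
Returning signal is higher, so f₂ = f₀ + Δf = 40250 + 598 = 40848 Hz.
Rearranging, u = v · (f₂ − f₀)/(f₂ + f₀) = 339 × 598/81098 ≈ 2.50 m/s.
So the trolley is moving at 2.50 m/s toward the emitter.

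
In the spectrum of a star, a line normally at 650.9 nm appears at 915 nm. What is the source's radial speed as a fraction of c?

0.328

λ'/λ₀ = 1.4057 > 1 (redshift), so the source is receding.
λ'/λ₀ = √((1 + β)/(1 − β)) for a receding source ⇒ β = (r² − 1)/(r² + 1) with r = λ'/λ₀.
β = (1.9761 − 1)/(1.9761 + 1) ≈ 0.328.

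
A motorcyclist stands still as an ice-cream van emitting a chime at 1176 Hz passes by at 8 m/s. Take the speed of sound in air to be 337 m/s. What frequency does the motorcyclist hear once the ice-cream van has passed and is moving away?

1149 Hz

Receding: f₂ = f · v/(v + v_s) = 1176 × 337/345 ≈ 1149 Hz.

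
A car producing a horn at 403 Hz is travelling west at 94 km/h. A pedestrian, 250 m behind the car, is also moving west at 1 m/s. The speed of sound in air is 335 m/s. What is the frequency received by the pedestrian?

375 Hz

94 km/h = 26.11 m/s.
The pedestrian is behind, so the car is moving away from it while the pedestrian is moving toward the car.
General Doppler shift: f' = f · (v + v_o)/(v + v_s).
f' = 403 × (335 + 1)/(335 + 26.11) = 403 × 336/361.11 ≈ 375 Hz.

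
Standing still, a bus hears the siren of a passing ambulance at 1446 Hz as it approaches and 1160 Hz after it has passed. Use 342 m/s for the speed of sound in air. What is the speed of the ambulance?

38 m/s

f₁/f₂ = (v + v_s)/(v − v_s), so v_s = v · (f₁ − f₂)/(f₁ + f₂).
v_s = 342 × (1446 − 1160)/(1446 + 1160) = 342 × 286/2606 ≈ 38 m/s.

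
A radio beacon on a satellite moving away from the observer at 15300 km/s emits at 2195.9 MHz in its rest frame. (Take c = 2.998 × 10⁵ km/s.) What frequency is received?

2086.6 MHz

β = v/c = 15300/299800 = 0.0510.
Relativistic Doppler for frequency: f' = f₀ · √((1 − β)/(1 + β)).
f' = 2195.9 × √(0.9490/1.0510) = 2195.9 × 0.95020 ≈ 2086.6 MHz.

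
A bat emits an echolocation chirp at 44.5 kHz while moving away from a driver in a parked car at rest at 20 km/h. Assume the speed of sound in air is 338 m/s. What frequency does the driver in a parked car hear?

20 km/h = 5.556 m/s.
With the source moving away from a stationary observer, f' = f · v/(v + v_s).
f' = 44.5 × 338/(338 + 5.556) = 44.5 × 338/343.6 ≈ 43.8 kHz.

43.8 kHz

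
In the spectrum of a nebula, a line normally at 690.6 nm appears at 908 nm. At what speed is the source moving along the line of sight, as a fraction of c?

λ'/λ₀ = 1.3148 > 1 (redshift), so the source is receding.
λ'/λ₀ = √((1 + β)/(1 − β)) for a receding source ⇒ β = (r² − 1)/(r² + 1) with r = λ'/λ₀.
β = (1.7287 − 1)/(1.7287 + 1) ≈ 0.267.

0.267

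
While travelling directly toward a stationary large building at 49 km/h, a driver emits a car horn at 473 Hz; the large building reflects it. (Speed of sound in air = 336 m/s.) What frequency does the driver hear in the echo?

513 Hz

49 km/h = 13.61 m/s.
The large building receives the sound from a moving source: f₁ = f₀ · v/(v − v_e) = 473 × 336/322.39 ≈ 493 Hz.
On the return leg the driver is a moving observer: f₂ = f₁ · (v + v_e)/v = 493 × 349.61/336 ≈ 513 Hz.
Equivalently f₂ = f₀ · (v + v_e)/(v − v_e).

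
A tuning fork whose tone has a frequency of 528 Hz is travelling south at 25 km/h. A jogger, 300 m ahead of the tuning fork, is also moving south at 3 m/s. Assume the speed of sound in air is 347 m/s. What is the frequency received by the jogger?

534 Hz

25 km/h = 6.944 m/s.
The jogger is ahead, so the tuning fork is moving toward it while the jogger is moving away from the tuning fork.
Both move, so f' = f · (v − v_o)/(v − v_s).
f' = 528 × (347 − 3)/(347 − 6.944) = 528 × 344/340.06 ≈ 534 Hz.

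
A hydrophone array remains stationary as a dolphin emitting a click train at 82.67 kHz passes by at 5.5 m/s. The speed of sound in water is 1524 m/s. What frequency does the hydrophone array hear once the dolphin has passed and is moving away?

82.4 kHz

Receding: f₂ = f · v/(v + v_s) = 82.67 × 1524/1529.5 ≈ 82.4 kHz.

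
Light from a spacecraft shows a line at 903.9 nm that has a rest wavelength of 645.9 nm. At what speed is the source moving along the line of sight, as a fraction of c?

λ'/λ₀ = 1.3994 > 1 (redshift), so the source is receding.
λ'/λ₀ = √((1 + β)/(1 − β)) for a receding source ⇒ β = (r² − 1)/(r² + 1) with r = λ'/λ₀.
β = (1.9584 − 1)/(1.9584 + 1) ≈ 0.324.

0.324c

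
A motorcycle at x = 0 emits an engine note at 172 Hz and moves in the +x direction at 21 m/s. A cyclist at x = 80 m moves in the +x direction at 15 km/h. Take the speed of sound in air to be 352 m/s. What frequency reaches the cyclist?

181 Hz

15 km/h = 4.167 m/s.
The observer lies on the +x side, so the source is heading toward the observer and the observer is heading away from the source.
General Doppler shift: f' = f · (v − v_o)/(v − v_s).
f' = 172 × (352 − 4.167)/(352 − 21) = 172 × 347.83/331 ≈ 181 Hz.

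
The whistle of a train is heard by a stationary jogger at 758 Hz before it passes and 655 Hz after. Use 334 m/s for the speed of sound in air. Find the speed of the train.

f₁/f₂ = (v + v_s)/(v − v_s), so v_s = v · (f₁ − f₂)/(f₁ + f₂).
v_s = 334 × (758 − 655)/(758 + 655) = 334 × 103/1413 ≈ 24.3 m/s.

24.3 m/s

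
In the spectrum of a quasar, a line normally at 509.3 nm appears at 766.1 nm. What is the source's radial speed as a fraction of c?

0.387c

λ'/λ₀ = 1.5042 > 1 (redshift), so the source is receding.
λ'/λ₀ = √((1 + β)/(1 − β)) for a receding source ⇒ β = (r² − 1)/(r² + 1) with r = λ'/λ₀.
β = (2.2627 − 1)/(2.2627 + 1) ≈ 0.387.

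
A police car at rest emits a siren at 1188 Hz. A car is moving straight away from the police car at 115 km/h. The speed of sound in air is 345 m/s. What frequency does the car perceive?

115 km/h = 31.94 m/s.
Moving observer, stationary source: f' = f · (v − v_o)/v.
f' = 1188 × (345 − 31.94)/345 = 1188 × 313.06/345 ≈ 1078 Hz.

1078 Hz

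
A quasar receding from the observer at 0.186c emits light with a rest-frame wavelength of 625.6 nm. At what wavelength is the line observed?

755.1 nm

Relativistic Doppler for wavelength: λ' = λ₀ · √((1 + β)/(1 − β)).
λ' = 625.6 × √(1.1860/0.8140) = 625.6 × 1.20706 ≈ 755.1 nm.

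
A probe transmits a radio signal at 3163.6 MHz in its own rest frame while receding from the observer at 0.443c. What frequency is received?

Relativistic Doppler for frequency: f' = f₀ · √((1 − β)/(1 + β)).
f' = 3163.6 × √(0.5570/1.4430) = 3163.6 × 0.62129 ≈ 1965.5 MHz.

1965.5 MHz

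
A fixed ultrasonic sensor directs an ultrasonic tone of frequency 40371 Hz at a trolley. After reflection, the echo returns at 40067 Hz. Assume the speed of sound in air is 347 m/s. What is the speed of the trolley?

Double Doppler shift off a moving reflector: f₂ = f₀ · (v + u)/(v − u) (u > 0 toward emitter).
Rearranging, u = v · (f₂ − f₀)/(f₂ + f₀) = 347 × -304/80438 ≈ -1.31 m/s.
So the trolley is moving at 1.31 m/s away from the emitter.

1.31 m/s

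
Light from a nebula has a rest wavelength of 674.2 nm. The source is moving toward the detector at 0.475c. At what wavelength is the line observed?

402.2 nm

Relativistic Doppler for wavelength: λ' = λ₀ · √((1 − β)/(1 + β)).
λ' = 674.2 × √(0.5250/1.4750) = 674.2 × 0.59660 ≈ 402.2 nm.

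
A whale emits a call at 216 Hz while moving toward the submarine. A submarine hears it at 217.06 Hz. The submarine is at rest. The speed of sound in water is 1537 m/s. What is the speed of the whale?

7.5 m/s

f' = f · v/(v − v_s) ⇒ v_s = v · |1 − f/f'|.
v_s = 1537 × |1 − 216/217.06| = 1537 × 0.004883 ≈ 7.5 m/s.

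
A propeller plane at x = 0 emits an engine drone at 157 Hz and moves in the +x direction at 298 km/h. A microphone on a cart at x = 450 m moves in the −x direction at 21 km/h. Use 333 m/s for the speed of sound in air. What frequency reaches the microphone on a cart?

298 km/h = 82.78 m/s; 21 km/h = 5.833 m/s.
The observer lies on the +x side, so the source is heading toward the observer and the observer is heading toward the source.
General Doppler shift: f' = f · (v + v_o)/(v − v_s).
f' = 157 × (333 + 5.833)/(333 − 82.78) = 157 × 338.83/250.22 ≈ 213 Hz.

213 Hz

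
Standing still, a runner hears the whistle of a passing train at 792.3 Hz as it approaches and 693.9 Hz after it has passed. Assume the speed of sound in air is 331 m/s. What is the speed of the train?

f₁/f₂ = (v + v_s)/(v − v_s), so v_s = v · (f₁ − f₂)/(f₁ + f₂).
v_s = 331 × (792.3 − 693.9)/(792.3 + 693.9) = 331 × 98.4/1486.2 ≈ 21.9 m/s.

21.9 m/s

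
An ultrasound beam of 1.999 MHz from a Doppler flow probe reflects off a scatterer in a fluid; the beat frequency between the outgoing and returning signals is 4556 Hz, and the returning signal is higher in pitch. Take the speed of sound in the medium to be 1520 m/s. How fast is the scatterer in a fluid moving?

Double Doppler shift off a moving reflector: f₂ = f₀ · (v + u)/(v − u) (u > 0 toward emitter).
Returning signal is higher, so f₂ = f₀ + Δf = 1999000 + 4556 = 2003556 Hz.
Rearranging, u = v · (f₂ − f₀)/(f₂ + f₀) = 1520 × 4556/4002556 ≈ 1.73 m/s.
So the scatterer in a fluid is moving at 1.73 m/s toward the emitter.

1.73 m/s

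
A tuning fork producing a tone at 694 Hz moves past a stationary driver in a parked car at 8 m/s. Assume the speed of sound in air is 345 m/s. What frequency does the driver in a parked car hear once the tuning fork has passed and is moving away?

Receding: f₂ = f · v/(v + v_s) = 694 × 345/353 ≈ 678 Hz.

678 Hz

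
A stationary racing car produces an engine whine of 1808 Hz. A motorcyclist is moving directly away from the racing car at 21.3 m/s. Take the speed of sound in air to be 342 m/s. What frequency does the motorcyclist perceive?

Moving observer, stationary source: f' = f · (v − v_o)/v.
f' = 1808 × (342 − 21.3)/342 = 1808 × 320.7/342 ≈ 1695 Hz.

1695 Hz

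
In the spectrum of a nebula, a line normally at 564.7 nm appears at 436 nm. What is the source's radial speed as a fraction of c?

0.253c

λ'/λ₀ = 0.7721 < 1 (blueshift), so the source is approaching.
λ'/λ₀ = √((1 − β)/(1 + β)) for an approaching source ⇒ β = (1 − r²)/(1 + r²) with r = λ'/λ₀.
β = (1 − 0.5961)/(1 + 0.5961) ≈ 0.253.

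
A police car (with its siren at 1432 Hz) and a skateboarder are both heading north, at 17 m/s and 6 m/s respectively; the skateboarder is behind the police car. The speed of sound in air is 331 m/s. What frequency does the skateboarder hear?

1387 Hz

The skateboarder is behind, so the police car is moving away from it while the skateboarder is moving toward the police car.
General Doppler shift: f' = f · (v + v_o)/(v + v_s).
f' = 1432 × (331 + 6)/(331 + 17) = 1432 × 337/348 ≈ 1387 Hz.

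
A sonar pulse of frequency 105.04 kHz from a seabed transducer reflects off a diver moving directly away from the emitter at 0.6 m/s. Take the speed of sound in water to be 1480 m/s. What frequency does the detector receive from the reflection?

105.0 kHz

At the diver (a moving observer), f₁ = f₀ · (v − u)/v = 105.04 × 1479.4/1480 ≈ 105.0 kHz.
On reflection it acts as a source moving away from the stationary detector: f₂ = f₁ · v/(v + u) = 105.0 × 1480/1480.6 ≈ 105.0 kHz.
Equivalently f₂ = f₀ · (v − u)/(v + u).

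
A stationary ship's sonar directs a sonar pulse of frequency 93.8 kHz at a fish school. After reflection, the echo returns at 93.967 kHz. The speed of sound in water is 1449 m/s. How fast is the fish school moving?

Double Doppler shift off a moving reflector: f₂ = f₀ · (v + u)/(v − u) (u > 0 toward emitter).
Rearranging, u = v · (f₂ − f₀)/(f₂ + f₀) = 1449 × 0.167/187.767 ≈ 1.29 m/s.
So the fish school is moving at 1.29 m/s toward the emitter.

1.29 m/s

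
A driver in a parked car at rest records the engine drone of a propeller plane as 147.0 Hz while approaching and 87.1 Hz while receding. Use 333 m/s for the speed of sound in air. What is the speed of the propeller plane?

f₁/f₂ = (v + v_s)/(v − v_s), so v_s = v · (f₁ − f₂)/(f₁ + f₂).
v_s = 333 × (147.0 − 87.1)/(147.0 + 87.1) = 333 × 59.9/234.1 ≈ 85 m/s.

85 m/s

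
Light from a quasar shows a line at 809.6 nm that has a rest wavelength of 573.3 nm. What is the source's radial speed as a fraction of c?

λ'/λ₀ = 1.4122 > 1 (redshift), so the source is receding.
λ'/λ₀ = √((1 + β)/(1 − β)) for a receding source ⇒ β = (r² − 1)/(r² + 1) with r = λ'/λ₀.
β = (1.9942 − 1)/(1.9942 + 1) ≈ 0.332.

0.332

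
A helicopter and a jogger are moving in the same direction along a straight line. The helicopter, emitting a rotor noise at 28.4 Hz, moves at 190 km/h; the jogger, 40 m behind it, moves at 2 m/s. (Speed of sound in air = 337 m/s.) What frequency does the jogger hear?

190 km/h = 52.78 m/s.
The jogger is behind, so the helicopter is moving away from it while the jogger is moving toward the helicopter.
Both move, so f' = f · (v + v_o)/(v + v_s).
f' = 28.4 × (337 + 2)/(337 + 52.78) = 28.4 × 339/389.78 ≈ 24.7 Hz.

24.7 Hz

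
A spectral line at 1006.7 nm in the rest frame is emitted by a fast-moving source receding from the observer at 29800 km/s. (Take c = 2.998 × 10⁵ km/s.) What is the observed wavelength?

β = v/c = 29800/299800 = 0.0994.
Relativistic Doppler for wavelength: λ' = λ₀ · √((1 + β)/(1 − β)).
λ' = 1006.7 × √(1.0994/0.9006) = 1006.7 × 1.10487 ≈ 1112.3 nm.

1112.3 nm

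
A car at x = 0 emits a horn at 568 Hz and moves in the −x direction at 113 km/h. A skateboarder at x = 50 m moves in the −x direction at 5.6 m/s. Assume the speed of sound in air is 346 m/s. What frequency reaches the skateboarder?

113 km/h = 31.39 m/s.
The observer lies on the +x side, so the source is heading away from the observer and the observer is heading toward the source.
General Doppler shift: f' = f · (v + v_o)/(v + v_s).
f' = 568 × (346 + 5.6)/(346 + 31.39) = 568 × 351.6/377.39 ≈ 529 Hz.

529 Hz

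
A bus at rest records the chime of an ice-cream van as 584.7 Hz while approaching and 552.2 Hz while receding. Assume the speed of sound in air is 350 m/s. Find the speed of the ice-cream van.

10.0 m/s

f₁/f₂ = (v + v_s)/(v − v_s), so v_s = v · (f₁ − f₂)/(f₁ + f₂).
v_s = 350 × (584.7 − 552.2)/(584.7 + 552.2) = 350 × 32.5/1136.9 ≈ 10.0 m/s.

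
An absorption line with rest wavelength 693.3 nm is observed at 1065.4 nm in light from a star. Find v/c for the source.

0.405c

λ'/λ₀ = 1.5367 > 1 (redshift), so the source is receding.
λ'/λ₀ = √((1 + β)/(1 − β)) for a receding source ⇒ β = (r² − 1)/(r² + 1) with r = λ'/λ₀.
β = (2.3615 − 1)/(2.3615 + 1) ≈ 0.405.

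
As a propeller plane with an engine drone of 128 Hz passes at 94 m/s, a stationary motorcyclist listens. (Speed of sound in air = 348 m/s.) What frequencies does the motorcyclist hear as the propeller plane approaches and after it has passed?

Approaching: f₁ = f · v/(v − v_s) = 128 × 348/254 ≈ 175 Hz.
Receding: f₂ = f · v/(v + v_s) = 128 × 348/442 ≈ 101 Hz.

175 Hz approaching; 101 Hz receding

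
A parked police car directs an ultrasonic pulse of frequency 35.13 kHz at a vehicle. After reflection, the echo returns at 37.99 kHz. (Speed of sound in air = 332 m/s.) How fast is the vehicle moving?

Double Doppler shift off a moving reflector: f₂ = f₀ · (v + u)/(v − u) (u > 0 toward emitter).
Rearranging, u = v · (f₂ − f₀)/(f₂ + f₀) = 332 × 2.86/73.12 ≈ 13.0 m/s.
So the vehicle is moving at 13.0 m/s toward the emitter.

13.0 m/s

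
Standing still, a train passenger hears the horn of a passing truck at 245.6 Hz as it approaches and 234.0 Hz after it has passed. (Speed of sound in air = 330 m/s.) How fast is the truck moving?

8.0 m/s

f₁/f₂ = (v + v_s)/(v − v_s), so v_s = v · (f₁ − f₂)/(f₁ + f₂).
v_s = 330 × (245.6 − 234.0)/(245.6 + 234.0) = 330 × 11.6/479.6 ≈ 8.0 m/s.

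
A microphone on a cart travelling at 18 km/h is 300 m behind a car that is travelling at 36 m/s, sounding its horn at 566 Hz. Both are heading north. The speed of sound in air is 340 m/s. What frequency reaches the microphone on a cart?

18 km/h = 5 m/s.
The microphone on a cart is behind, so the car is moving away from it while the microphone on a cart is moving toward the car.
General Doppler shift: f' = f · (v + v_o)/(v + v_s).
f' = 566 × (340 + 5)/(340 + 36) = 566 × 345/376 ≈ 519 Hz.

519 Hz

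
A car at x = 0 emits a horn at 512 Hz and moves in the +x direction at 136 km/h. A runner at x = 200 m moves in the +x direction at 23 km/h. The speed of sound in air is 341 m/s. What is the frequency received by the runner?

565 Hz

136 km/h = 37.78 m/s; 23 km/h = 6.389 m/s.
The observer lies on the +x side, so the source is heading toward the observer and the observer is heading away from the source.
Both move, so f' = f · (v − v_o)/(v − v_s).
f' = 512 × (341 − 6.389)/(341 − 37.78) = 512 × 334.61/303.22 ≈ 565 Hz.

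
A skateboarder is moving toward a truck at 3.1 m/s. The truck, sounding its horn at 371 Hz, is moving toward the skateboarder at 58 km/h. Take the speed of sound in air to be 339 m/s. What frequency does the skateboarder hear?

393 Hz

58 km/h = 16.11 m/s.
With source approaching and observer approaching, f' = f · (v + v_o)/(v − v_s).
f' = 371 × (339 + 3.1)/(339 − 16.11) = 371 × 342.1/322.89 ≈ 393 Hz.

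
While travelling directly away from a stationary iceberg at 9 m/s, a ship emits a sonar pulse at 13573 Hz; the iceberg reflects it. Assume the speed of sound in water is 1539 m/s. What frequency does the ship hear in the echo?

13415 Hz

The iceberg receives the sound from a moving source: f₁ = f₀ · v/(v + v_e) = 13573 × 1539/1548 ≈ 13494 Hz.
On the return leg the ship is a moving observer: f₂ = f₁ · (v − v_e)/v = 13494 × 1530/1539 ≈ 13415 Hz.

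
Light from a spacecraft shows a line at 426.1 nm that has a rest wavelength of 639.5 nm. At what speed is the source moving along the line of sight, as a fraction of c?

λ'/λ₀ = 0.6663 < 1 (blueshift), so the source is approaching.
λ'/λ₀ = √((1 − β)/(1 + β)) for an approaching source ⇒ β = (1 − r²)/(1 + r²) with r = λ'/λ₀.
β = (1 − 0.4440)/(1 + 0.4440) ≈ 0.385.

0.385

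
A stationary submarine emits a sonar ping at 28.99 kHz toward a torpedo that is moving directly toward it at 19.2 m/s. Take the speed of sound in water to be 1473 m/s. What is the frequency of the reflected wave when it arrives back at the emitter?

At the torpedo (a moving observer), f₁ = f₀ · (v + u)/v = 28.99 × 1492.2/1473 ≈ 29.4 kHz.
The reflection then acts as a moving source: f₂ = f₁ · v/(v − u) ≈ 29.8 kHz.
Equivalently f₂ = f₀ · (v + u)/(v − u).

29.8 kHz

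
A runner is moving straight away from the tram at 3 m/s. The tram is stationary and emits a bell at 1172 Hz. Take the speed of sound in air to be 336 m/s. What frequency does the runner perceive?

Moving observer, stationary source: f' = f · (v − v_o)/v.
f' = 1172 × (336 − 3)/336 = 1172 × 333/336 ≈ 1162 Hz.

1162 Hz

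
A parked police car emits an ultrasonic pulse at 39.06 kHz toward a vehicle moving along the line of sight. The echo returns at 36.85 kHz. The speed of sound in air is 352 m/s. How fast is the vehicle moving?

10.2 m/s

Double Doppler shift off a moving reflector: f₂ = f₀ · (v + u)/(v − u) (u > 0 toward emitter).
Rearranging, u = v · (f₂ − f₀)/(f₂ + f₀) = 352 × -2.21/75.91 ≈ -10.2 m/s.
So the vehicle is moving at 10.2 m/s away from the emitter.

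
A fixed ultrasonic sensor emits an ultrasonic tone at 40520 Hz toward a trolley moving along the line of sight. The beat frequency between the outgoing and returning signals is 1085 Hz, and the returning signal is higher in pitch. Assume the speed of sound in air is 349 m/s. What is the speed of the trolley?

Double Doppler shift off a moving reflector: f₂ = f₀ · (v + u)/(v − u) (u > 0 toward emitter).
Returning signal is higher, so f₂ = f₀ + Δf = 40520 + 1085 = 41605 Hz.
Rearranging, u = v · (f₂ − f₀)/(f₂ + f₀) = 349 × 1085/82125 ≈ 4.6 m/s.
So the trolley is moving at 4.6 m/s toward the emitter.

4.6 m/s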